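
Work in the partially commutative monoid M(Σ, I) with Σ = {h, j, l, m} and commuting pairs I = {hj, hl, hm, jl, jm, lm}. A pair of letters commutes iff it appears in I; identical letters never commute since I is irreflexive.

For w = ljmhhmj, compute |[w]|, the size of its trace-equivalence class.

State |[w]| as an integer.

drop 0:l onto floor
drop 1:j onto floor
drop 2:m onto floor
drop 3:h onto floor
drop 4:h onto {3:h}
drop 5:m onto {2:m}
drop 6:j onto {1:j}
ground layer = {0:l, 1:j, 2:m, 3:h}
drop-orders for the pieces not yet dropped (sum over which currently-grounded one goes next):
  1 to go: {0} 1  {4} 1  {5} 1  {6} 1
  2 to go: {0,4} 2  {0,5} 2  {0,6} 2  {1,6} 1  {2,5} 1  {3,4} 1  {4,5} 2  {4,6} 2  {5,6} 2
  3 to go: {0,1,6} 3  {0,2,5} 3  {0,3,4} 3  {0,4,5} 6  {0,4,6} 6  {0,5,6} 6  {1,4,6} 3  {1,5,6} 3  {2,4,5} 3  {2,5,6} 3  {3,4,5} 3  {3,4,6} 3  {4,5,6} 6
  4 to go: {0,1,4,6} 12  {0,1,5,6} 12  {0,2,4,5} 12  {0,2,5,6} 12  {0,3,4,5} 12  {0,3,4,6} 12  {0,4,5,6} 24  {1,2,5,6} 6  {1,3,4,6} 6  {1,4,5,6} 12  {2,3,4,5} 6  {2,4,5,6} 12  {3,4,5,6} 12
  5 to go: {0,1,2,5,6} 30  {0,1,3,4,6} 30  {0,1,4,5,6} 60  {0,2,3,4,5} 30  {0,2,4,5,6} 60  {0,3,4,5,6} 60  {1,2,4,5,6} 30  {1,3,4,5,6} 30  {2,3,4,5,6} 30
  if 0:l drops first: 90 orders
  if 1:j drops first: 180 orders
  if 2:m drops first: 180 orders
  if 3:h drops first: 180 orders
heap linearizations: 630

630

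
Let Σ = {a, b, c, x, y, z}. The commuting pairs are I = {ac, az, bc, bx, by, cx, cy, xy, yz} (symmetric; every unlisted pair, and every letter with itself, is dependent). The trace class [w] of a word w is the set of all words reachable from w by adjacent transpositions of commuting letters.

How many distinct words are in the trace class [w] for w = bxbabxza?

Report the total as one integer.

12

#0=b has no predecessor
#1=x has no predecessor
#2=b depends on [0:b]
#3=a depends on [1:x, 2:b]
#4=b depends on [3:a]
#5=x depends on [3:a]
#6=z depends on [4:b, 5:x]
#7=a depends on [4:b, 5:x]
sources: [0:b, 1:x]
N(rest) = Σ N(rest − s) over sources s of rest; N(one piece) = 1:
  size 1 → [6]=1  [7]=1
  size 2 → [6,7]=2
  size 3 → [4,6,7]=2  [5,6,7]=2
  size 4 → [4,5,6,7]=4
  size 5 → [3,4,5,6,7]=4
  size 6 → [1,3,4,5,6,7]=4  [2,3,4,5,6,7]=4
  first=0(b) contributes 8
  first=1(x) contributes 4
|[w]| = 12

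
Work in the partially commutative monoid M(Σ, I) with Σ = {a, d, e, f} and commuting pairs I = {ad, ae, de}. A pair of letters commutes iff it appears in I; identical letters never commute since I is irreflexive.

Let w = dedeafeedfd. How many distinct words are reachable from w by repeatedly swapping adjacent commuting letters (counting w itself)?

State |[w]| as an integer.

piece 0:d — minimal
piece 1:e — minimal
piece 2:d rests on {0:d}
piece 3:e rests on {1:e}
piece 4:a — minimal
piece 5:f rests on {2:d, 3:e, 4:a}
piece 6:e rests on {5:f}
piece 7:e rests on {6:e}
piece 8:d rests on {5:f}
piece 9:f rests on {7:e, 8:d}
piece 10:d rests on {9:f}
minimal pieces: {0:d, 1:e, 4:a}
ways to finish when only these pieces remain (= sum over removing one remaining piece with nothing left below it):
  1 left: {10}→1
  2 left: {9,10}→1
  3 left: {7,9,10}→1  {8,9,10}→1
  4 left: {6,7,9,10}→1  {7,8,9,10}→2
  5 left: {6,7,8,9,10}→3
  6 left: {5,6,7,8,9,10}→3
  7 left: {2,5,6,7,8,9,10}→3  {3,5,6,7,8,9,10}→3  {4,5,6,7,8,9,10}→3
  8 left: {0,2,5,6,7,8,9,10}→3  {1,3,5,6,7,8,9,10}→3  {2,3,5,6,7,8,9,10}→6  {2,4,5,6,7,8,9,10}→6  {3,4,5,6,7,8,9,10}→6
  9 left: {0,2,3,5,6,7,8,9,10}→9  {0,2,4,5,6,7,8,9,10}→9  {1,2,3,5,6,7,8,9,10}→9  {1,3,4,5,6,7,8,9,10}→9  {2,3,4,5,6,7,8,9,10}→18
  placing 0:d first → 36 extensions
  placing 1:e first → 36 extensions
  placing 4:a first → 18 extensions
total linear extensions = 90

90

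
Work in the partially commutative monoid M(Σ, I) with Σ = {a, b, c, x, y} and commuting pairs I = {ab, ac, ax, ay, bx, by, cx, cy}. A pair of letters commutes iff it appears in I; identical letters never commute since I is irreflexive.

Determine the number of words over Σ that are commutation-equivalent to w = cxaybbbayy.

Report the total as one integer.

drop 0:c onto floor
drop 1:x onto floor
drop 2:a onto floor
drop 3:y onto {1:x}
drop 4:b onto {0:c}
drop 5:b onto {4:b}
drop 6:b onto {5:b}
drop 7:a onto {2:a}
drop 8:y onto {3:y}
drop 9:y onto {8:y}
ground layer = {0:c, 1:x, 2:a}
drop-orders for the pieces not yet dropped (sum over which currently-grounded one goes next):
  1 to go: {6} 1  {7} 1  {9} 1
  2 to go: {2,7} 1  {5,6} 1  {6,7} 2  {6,9} 2  {7,9} 2  {8,9} 1
  3 to go: {2,6,7} 3  {2,7,9} 3  {3,8,9} 1  {4,5,6} 1  {5,6,7} 3  {5,6,9} 3  {6,7,9} 6  {6,8,9} 3  {7,8,9} 3
  4 to go: {0,4,5,6} 1  {1,3,8,9} 1  {2,5,6,7} 6  {2,6,7,9} 12  {2,7,8,9} 6  {3,6,8,9} 4  {3,7,8,9} 4  {4,5,6,7} 4  {4,5,6,9} 4  {5,6,7,9} 12  {5,6,8,9} 6  {6,7,8,9} 12
  5 to go: {0,4,5,6,7} 5  {0,4,5,6,9} 5  {1,3,6,8,9} 5  {1,3,7,8,9} 5  {2,3,7,8,9} 10  {2,4,5,6,7} 10  {2,5,6,7,9} 30  {2,6,7,8,9} 30  {3,5,6,8,9} 10  {3,6,7,8,9} 20  {4,5,6,7,9} 20  {4,5,6,8,9} 10  {5,6,7,8,9} 30
  6 to go: {0,2,4,5,6,7} 15  {0,4,5,6,7,9} 30  {0,4,5,6,8,9} 15  {1,2,3,7,8,9} 15  {1,3,5,6,8,9} 15  {1,3,6,7,8,9} 30  {2,3,6,7,8,9} 60  {2,4,5,6,7,9} 60  {2,5,6,7,8,9} 90  {3,4,5,6,8,9} 20  {3,5,6,7,8,9} 60  {4,5,6,7,8,9} 60
  7 to go: {0,2,4,5,6,7,9} 105  {0,3,4,5,6,8,9} 35  {0,4,5,6,7,8,9} 105  {1,2,3,6,7,8,9} 105  {1,3,4,5,6,8,9} 35  {1,3,5,6,7,8,9} 105  {2,3,5,6,7,8,9} 210  {2,4,5,6,7,8,9} 210  {3,4,5,6,7,8,9} 140
  8 to go: {0,1,3,4,5,6,8,9} 70  {0,2,4,5,6,7,8,9} 420  {0,3,4,5,6,7,8,9} 280  {1,2,3,5,6,7,8,9} 420  {1,3,4,5,6,7,8,9} 280  {2,3,4,5,6,7,8,9} 560
  if 0:c drops first: 1260 orders
  if 1:x drops first: 1260 orders
  if 2:a drops first: 630 orders
heap linearizations: 3150

3150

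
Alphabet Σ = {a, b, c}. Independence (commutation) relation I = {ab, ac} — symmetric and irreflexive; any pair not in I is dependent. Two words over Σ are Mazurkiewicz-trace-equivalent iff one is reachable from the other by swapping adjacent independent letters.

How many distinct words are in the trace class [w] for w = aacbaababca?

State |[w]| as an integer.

462

0(a) covers ∅
1(a) covers 0:a
2(c) covers ∅
3(b) covers 2:c
4(a) covers 1:a
5(a) covers 4:a
6(b) covers 3:b
7(a) covers 5:a
8(b) covers 6:b
9(c) covers 8:b
10(a) covers 7:a
floor of heap: 0:a, 2:c
completions by unplaced set U, small U first (add the entries for U minus each lowest piece of U):
  |U|=1: {9}:1  {10}:1
  |U|=2: {7,10}:1  {8,9}:1  {9,10}:2
  |U|=3: {5,7,10}:1  {6,8,9}:1  {7,9,10}:3  {8,9,10}:3
  |U|=4: {3,6,8,9}:1  {4,5,7,10}:1  {5,7,9,10}:4  {6,8,9,10}:4  {7,8,9,10}:6
  |U|=5: {1,4,5,7,10}:1  {2,3,6,8,9}:1  {3,6,8,9,10}:5  {4,5,7,9,10}:5  {5,7,8,9,10}:10  {6,7,8,9,10}:10
  |U|=6: {0,1,4,5,7,10}:1  {1,4,5,7,9,10}:6  {2,3,6,8,9,10}:6  {3,6,7,8,9,10}:15  {4,5,7,8,9,10}:15  {5,6,7,8,9,10}:20
  |U|=7: {0,1,4,5,7,9,10}:7  {1,4,5,7,8,9,10}:21  {2,3,6,7,8,9,10}:21  {3,5,6,7,8,9,10}:35  {4,5,6,7,8,9,10}:35
  |U|=8: {0,1,4,5,7,8,9,10}:28  {1,4,5,6,7,8,9,10}:56  {2,3,5,6,7,8,9,10}:56  {3,4,5,6,7,8,9,10}:70
  |U|=9: {0,1,4,5,6,7,8,9,10}:84  {1,3,4,5,6,7,8,9,10}:126  {2,3,4,5,6,7,8,9,10}:126
  start at 0(a): 252
  start at 2(c): 210
sum over floor = 462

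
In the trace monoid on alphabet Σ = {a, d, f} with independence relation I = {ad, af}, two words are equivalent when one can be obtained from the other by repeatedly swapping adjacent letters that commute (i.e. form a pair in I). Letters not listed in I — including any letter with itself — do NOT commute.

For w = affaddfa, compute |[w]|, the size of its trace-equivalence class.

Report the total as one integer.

drop 0:a onto floor
drop 1:f onto floor
drop 2:f onto {1:f}
drop 3:a onto {0:a}
drop 4:d onto {2:f}
drop 5:d onto {4:d}
drop 6:f onto {5:d}
drop 7:a onto {3:a}
ground layer = {0:a, 1:f}
drop-orders for the pieces not yet dropped (sum over which currently-grounded one goes next):
  1 to go: {6} 1  {7} 1
  2 to go: {3,7} 1  {5,6} 1  {6,7} 2
  3 to go: {0,3,7} 1  {3,6,7} 3  {4,5,6} 1  {5,6,7} 3
  4 to go: {0,3,6,7} 4  {2,4,5,6} 1  {3,5,6,7} 6  {4,5,6,7} 4
  5 to go: {0,3,5,6,7} 10  {1,2,4,5,6} 1  {2,4,5,6,7} 5  {3,4,5,6,7} 10
  6 to go: {0,3,4,5,6,7} 20  {1,2,4,5,6,7} 6  {2,3,4,5,6,7} 15
  if 0:a drops first: 21 orders
  if 1:f drops first: 35 orders
heap linearizations: 56

56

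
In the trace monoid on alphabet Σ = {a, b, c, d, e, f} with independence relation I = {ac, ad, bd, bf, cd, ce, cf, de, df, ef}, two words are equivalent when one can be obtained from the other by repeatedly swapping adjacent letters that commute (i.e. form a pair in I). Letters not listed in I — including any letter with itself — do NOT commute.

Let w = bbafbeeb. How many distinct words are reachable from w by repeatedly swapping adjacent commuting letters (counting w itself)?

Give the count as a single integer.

piece 0:b — minimal
piece 1:b rests on {0:b}
piece 2:a rests on {1:b}
piece 3:f rests on {2:a}
piece 4:b rests on {2:a}
piece 5:e rests on {4:b}
piece 6:e rests on {5:e}
piece 7:b rests on {6:e}
minimal pieces: {0:b}
ways to finish when only these pieces remain (= sum over removing one remaining piece with nothing left below it):
  1 left: {3}→1  {7}→1
  2 left: {3,7}→2  {6,7}→1
  3 left: {3,6,7}→3  {5,6,7}→1
  4 left: {3,5,6,7}→4  {4,5,6,7}→1
  5 left: {3,4,5,6,7}→5
  6 left: {2,3,4,5,6,7}→5
  placing 0:b first → 5 extensions

5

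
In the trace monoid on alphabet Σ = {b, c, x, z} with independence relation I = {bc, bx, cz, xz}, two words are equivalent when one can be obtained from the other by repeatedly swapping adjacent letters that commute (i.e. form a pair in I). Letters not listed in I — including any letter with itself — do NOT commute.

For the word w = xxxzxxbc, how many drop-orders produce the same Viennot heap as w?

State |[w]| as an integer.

0(x) covers ∅
1(x) covers 0:x
2(x) covers 1:x
3(z) covers ∅
4(x) covers 2:x
5(x) covers 4:x
6(b) covers 3:z
7(c) covers 5:x
floor of heap: 0:x, 3:z
completions by unplaced set U, small U first (add the entries for U minus each lowest piece of U):
  |U|=1: {6}:1  {7}:1
  |U|=2: {3,6}:1  {5,7}:1  {6,7}:2
  |U|=3: {3,6,7}:3  {4,5,7}:1  {5,6,7}:3
  |U|=4: {2,4,5,7}:1  {3,5,6,7}:6  {4,5,6,7}:4
  |U|=5: {1,2,4,5,7}:1  {2,4,5,6,7}:5  {3,4,5,6,7}:10
  |U|=6: {0,1,2,4,5,7}:1  {1,2,4,5,6,7}:6  {2,3,4,5,6,7}:15
  start at 0(x): 21
  start at 3(z): 7
sum over floor = 28

28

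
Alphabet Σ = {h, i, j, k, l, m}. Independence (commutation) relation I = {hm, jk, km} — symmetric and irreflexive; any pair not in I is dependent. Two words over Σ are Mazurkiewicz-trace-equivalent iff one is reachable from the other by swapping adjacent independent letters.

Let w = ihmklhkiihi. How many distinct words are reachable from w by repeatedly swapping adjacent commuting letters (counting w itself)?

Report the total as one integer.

0(i) covers ∅
1(h) covers 0:i
2(m) covers 0:i
3(k) covers 1:h
4(l) covers 2:m, 3:k
5(h) covers 4:l
6(k) covers 5:h
7(i) covers 6:k
8(i) covers 7:i
9(h) covers 8:i
10(i) covers 9:h
floor of heap: 0:i
completions by unplaced set U, small U first (add the entries for U minus each lowest piece of U):
  |U|=1: {10}:1
  |U|=2: {9,10}:1
  |U|=3: {8,9,10}:1
  |U|=4: {7,8,9,10}:1
  |U|=5: {6,7,8,9,10}:1
  |U|=6: {5,6,7,8,9,10}:1
  |U|=7: {4,5,6,7,8,9,10}:1
  |U|=8: {2,4,5,6,7,8,9,10}:1  {3,4,5,6,7,8,9,10}:1
  |U|=9: {1,3,4,5,6,7,8,9,10}:1  {2,3,4,5,6,7,8,9,10}:2
  start at 0(i): 3

3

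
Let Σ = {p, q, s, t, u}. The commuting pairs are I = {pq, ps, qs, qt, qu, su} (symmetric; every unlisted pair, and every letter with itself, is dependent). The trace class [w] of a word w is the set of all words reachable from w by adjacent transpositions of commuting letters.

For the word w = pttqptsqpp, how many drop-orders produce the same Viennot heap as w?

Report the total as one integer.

135

0(p) covers ∅
1(t) covers 0:p
2(t) covers 1:t
3(q) covers ∅
4(p) covers 2:t
5(t) covers 4:p
6(s) covers 5:t
7(q) covers 3:q
8(p) covers 5:t
9(p) covers 8:p
floor of heap: 0:p, 3:q
completions by unplaced set U, small U first (add the entries for U minus each lowest piece of U):
  |U|=1: {6}:1  {7}:1  {9}:1
  |U|=2: {3,7}:1  {6,7}:2  {6,9}:2  {7,9}:2  {8,9}:1
  |U|=3: {3,6,7}:3  {3,7,9}:3  {6,7,9}:6  {6,8,9}:3  {7,8,9}:3
  |U|=4: {3,6,7,9}:12  {3,7,8,9}:6  {5,6,8,9}:3  {6,7,8,9}:12
  |U|=5: {3,6,7,8,9}:30  {4,5,6,8,9}:3  {5,6,7,8,9}:15
  |U|=6: {2,4,5,6,8,9}:3  {3,5,6,7,8,9}:45  {4,5,6,7,8,9}:18
  |U|=7: {1,2,4,5,6,8,9}:3  {2,4,5,6,7,8,9}:21  {3,4,5,6,7,8,9}:63
  |U|=8: {0,1,2,4,5,6,8,9}:3  {1,2,4,5,6,7,8,9}:24  {2,3,4,5,6,7,8,9}:84
  start at 0(p): 108
  start at 3(q): 27
sum over floor = 135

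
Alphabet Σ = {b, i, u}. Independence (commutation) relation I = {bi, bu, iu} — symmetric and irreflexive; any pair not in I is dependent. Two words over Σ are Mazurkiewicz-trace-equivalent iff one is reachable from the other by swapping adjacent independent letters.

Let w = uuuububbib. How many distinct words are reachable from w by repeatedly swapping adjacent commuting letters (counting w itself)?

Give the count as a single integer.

0(u) covers ∅
1(u) covers 0:u
2(u) covers 1:u
3(u) covers 2:u
4(b) covers ∅
5(u) covers 3:u
6(b) covers 4:b
7(b) covers 6:b
8(i) covers ∅
9(b) covers 7:b
floor of heap: 0:u, 4:b, 8:i
completions by unplaced set U, small U first (add the entries for U minus each lowest piece of U):
  |U|=1: {5}:1  {8}:1  {9}:1
  |U|=2: {3,5}:1  {5,8}:2  {5,9}:2  {7,9}:1  {8,9}:2
  |U|=3: {2,3,5}:1  {3,5,8}:3  {3,5,9}:3  {5,7,9}:3  {5,8,9}:6  {6,7,9}:1  {7,8,9}:3
  |U|=4: {1,2,3,5}:1  {2,3,5,8}:4  {2,3,5,9}:4  {3,5,7,9}:6  {3,5,8,9}:12  {4,6,7,9}:1  {5,6,7,9}:4  {5,7,8,9}:12  {6,7,8,9}:4
  |U|=5: {0,1,2,3,5}:1  {1,2,3,5,8}:5  {1,2,3,5,9}:5  {2,3,5,7,9}:10  {2,3,5,8,9}:20  {3,5,6,7,9}:10  {3,5,7,8,9}:30  {4,5,6,7,9}:5  {4,6,7,8,9}:5  {5,6,7,8,9}:20
  |U|=6: {0,1,2,3,5,8}:6  {0,1,2,3,5,9}:6  {1,2,3,5,7,9}:15  {1,2,3,5,8,9}:30  {2,3,5,6,7,9}:20  {2,3,5,7,8,9}:60  {3,4,5,6,7,9}:15  {3,5,6,7,8,9}:60  {4,5,6,7,8,9}:30
  |U|=7: {0,1,2,3,5,7,9}:21  {0,1,2,3,5,8,9}:42  {1,2,3,5,6,7,9}:35  {1,2,3,5,7,8,9}:105  {2,3,4,5,6,7,9}:35  {2,3,5,6,7,8,9}:140  {3,4,5,6,7,8,9}:105
  |U|=8: {0,1,2,3,5,6,7,9}:56  {0,1,2,3,5,7,8,9}:168  {1,2,3,4,5,6,7,9}:70  {1,2,3,5,6,7,8,9}:280  {2,3,4,5,6,7,8,9}:280
  start at 0(u): 630
  start at 4(b): 504
  start at 8(i): 126
sum over floor = 1260

1260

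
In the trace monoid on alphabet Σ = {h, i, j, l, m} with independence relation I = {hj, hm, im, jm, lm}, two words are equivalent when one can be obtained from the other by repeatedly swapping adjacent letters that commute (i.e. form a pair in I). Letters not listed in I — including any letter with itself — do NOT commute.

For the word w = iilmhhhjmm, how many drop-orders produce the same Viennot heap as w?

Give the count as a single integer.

0(i) covers ∅
1(i) covers 0:i
2(l) covers 1:i
3(m) covers ∅
4(h) covers 2:l
5(h) covers 4:h
6(h) covers 5:h
7(j) covers 2:l
8(m) covers 3:m
9(m) covers 8:m
floor of heap: 0:i, 3:m
completions by unplaced set U, small U first (add the entries for U minus each lowest piece of U):
  |U|=1: {6}:1  {7}:1  {9}:1
  |U|=2: {5,6}:1  {6,7}:2  {6,9}:2  {7,9}:2  {8,9}:1
  |U|=3: {3,8,9}:1  {4,5,6}:1  {5,6,7}:3  {5,6,9}:3  {6,7,9}:6  {6,8,9}:3  {7,8,9}:3
  |U|=4: {3,6,8,9}:4  {3,7,8,9}:4  {4,5,6,7}:4  {4,5,6,9}:4  {5,6,7,9}:12  {5,6,8,9}:6  {6,7,8,9}:12
  |U|=5: {2,4,5,6,7}:4  {3,5,6,8,9}:10  {3,6,7,8,9}:20  {4,5,6,7,9}:20  {4,5,6,8,9}:10  {5,6,7,8,9}:30
  |U|=6: {1,2,4,5,6,7}:4  {2,4,5,6,7,9}:24  {3,4,5,6,8,9}:20  {3,5,6,7,8,9}:60  {4,5,6,7,8,9}:60
  |U|=7: {0,1,2,4,5,6,7}:4  {1,2,4,5,6,7,9}:28  {2,4,5,6,7,8,9}:84  {3,4,5,6,7,8,9}:140
  |U|=8: {0,1,2,4,5,6,7,9}:32  {1,2,4,5,6,7,8,9}:112  {2,3,4,5,6,7,8,9}:224
  start at 0(i): 336
  start at 3(m): 144
sum over floor = 480

480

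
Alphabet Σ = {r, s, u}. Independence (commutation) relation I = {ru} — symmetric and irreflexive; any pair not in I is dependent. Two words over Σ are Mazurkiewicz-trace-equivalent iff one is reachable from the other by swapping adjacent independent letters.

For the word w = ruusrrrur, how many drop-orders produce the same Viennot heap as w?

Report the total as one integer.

15

0(r) covers ∅
1(u) covers ∅
2(u) covers 1:u
3(s) covers 0:r, 2:u
4(r) covers 3:s
5(r) covers 4:r
6(r) covers 5:r
7(u) covers 3:s
8(r) covers 6:r
floor of heap: 0:r, 1:u
completions by unplaced set U, small U first (add the entries for U minus each lowest piece of U):
  |U|=1: {7}:1  {8}:1
  |U|=2: {6,8}:1  {7,8}:2
  |U|=3: {5,6,8}:1  {6,7,8}:3
  |U|=4: {4,5,6,8}:1  {5,6,7,8}:4
  |U|=5: {4,5,6,7,8}:5
  |U|=6: {3,4,5,6,7,8}:5
  |U|=7: {0,3,4,5,6,7,8}:5  {2,3,4,5,6,7,8}:5
  start at 0(r): 5
  start at 1(u): 10
sum over floor = 15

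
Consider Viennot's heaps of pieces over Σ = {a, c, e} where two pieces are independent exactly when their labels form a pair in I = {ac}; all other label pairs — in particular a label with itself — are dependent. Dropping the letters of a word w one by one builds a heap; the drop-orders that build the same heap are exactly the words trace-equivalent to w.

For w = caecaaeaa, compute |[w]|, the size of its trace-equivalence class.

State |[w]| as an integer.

piece 0:c — minimal
piece 1:a — minimal
piece 2:e rests on {0:c, 1:a}
piece 3:c rests on {2:e}
piece 4:a rests on {2:e}
piece 5:a rests on {4:a}
piece 6:e rests on {3:c, 5:a}
piece 7:a rests on {6:e}
piece 8:a rests on {7:a}
minimal pieces: {0:c, 1:a}
ways to finish when only these pieces remain (= sum over removing one remaining piece with nothing left below it):
  1 left: {8}→1
  2 left: {7,8}→1
  3 left: {6,7,8}→1
  4 left: {3,6,7,8}→1  {5,6,7,8}→1
  5 left: {3,5,6,7,8}→2  {4,5,6,7,8}→1
  6 left: {3,4,5,6,7,8}→3
  7 left: {2,3,4,5,6,7,8}→3
  placing 0:c first → 3 extensions
  placing 1:a first → 3 extensions
total linear extensions = 6

6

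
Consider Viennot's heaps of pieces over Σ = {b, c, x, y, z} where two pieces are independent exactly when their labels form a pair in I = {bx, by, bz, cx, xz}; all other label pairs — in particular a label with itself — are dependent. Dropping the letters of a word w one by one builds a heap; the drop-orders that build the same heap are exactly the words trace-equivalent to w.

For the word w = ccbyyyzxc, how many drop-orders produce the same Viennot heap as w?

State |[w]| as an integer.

piece 0:c — minimal
piece 1:c rests on {0:c}
piece 2:b rests on {1:c}
piece 3:y rests on {1:c}
piece 4:y rests on {3:y}
piece 5:y rests on {4:y}
piece 6:z rests on {5:y}
piece 7:x rests on {5:y}
piece 8:c rests on {2:b, 6:z}
minimal pieces: {0:c}
ways to finish when only these pieces remain (= sum over removing one remaining piece with nothing left below it):
  1 left: {7}→1  {8}→1
  2 left: {2,8}→1  {6,8}→1  {7,8}→2
  3 left: {2,6,8}→2  {2,7,8}→3  {6,7,8}→3
  4 left: {2,6,7,8}→8  {5,6,7,8}→3
  5 left: {2,5,6,7,8}→11  {4,5,6,7,8}→3
  6 left: {2,4,5,6,7,8}→14  {3,4,5,6,7,8}→3
  7 left: {2,3,4,5,6,7,8}→17
  placing 0:c first → 17 extensions

17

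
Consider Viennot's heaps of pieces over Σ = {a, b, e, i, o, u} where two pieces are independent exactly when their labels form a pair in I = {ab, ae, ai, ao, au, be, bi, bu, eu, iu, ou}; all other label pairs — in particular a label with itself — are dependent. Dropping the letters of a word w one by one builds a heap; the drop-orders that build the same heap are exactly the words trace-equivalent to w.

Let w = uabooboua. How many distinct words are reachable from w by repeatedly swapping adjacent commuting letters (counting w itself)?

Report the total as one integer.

piece 0:u — minimal
piece 1:a — minimal
piece 2:b — minimal
piece 3:o rests on {2:b}
piece 4:o rests on {3:o}
piece 5:b rests on {4:o}
piece 6:o rests on {5:b}
piece 7:u rests on {0:u}
piece 8:a rests on {1:a}
minimal pieces: {0:u, 1:a, 2:b}
ways to finish when only these pieces remain (= sum over removing one remaining piece with nothing left below it):
  1 left: {6}→1  {7}→1  {8}→1
  2 left: {0,7}→1  {1,8}→1  {5,6}→1  {6,7}→2  {6,8}→2  {7,8}→2
  3 left: {0,6,7}→3  {0,7,8}→3  {1,6,8}→3  {1,7,8}→3  {4,5,6}→1  {5,6,7}→3  {5,6,8}→3  {6,7,8}→6
  4 left: {0,1,7,8}→6  {0,5,6,7}→6  {0,6,7,8}→12  {1,5,6,8}→6  {1,6,7,8}→12  {3,4,5,6}→1  {4,5,6,7}→4  {4,5,6,8}→4  {5,6,7,8}→12
  5 left: {0,1,6,7,8}→30  {0,4,5,6,7}→10  {0,5,6,7,8}→30  {1,4,5,6,8}→10  {1,5,6,7,8}→30  {2,3,4,5,6}→1  {3,4,5,6,7}→5  {3,4,5,6,8}→5  {4,5,6,7,8}→20
  6 left: {0,1,5,6,7,8}→90  {0,3,4,5,6,7}→15  {0,4,5,6,7,8}→60  {1,3,4,5,6,8}→15  {1,4,5,6,7,8}→60  {2,3,4,5,6,7}→6  {2,3,4,5,6,8}→6  {3,4,5,6,7,8}→30
  7 left: {0,1,4,5,6,7,8}→210  {0,2,3,4,5,6,7}→21  {0,3,4,5,6,7,8}→105  {1,2,3,4,5,6,8}→21  {1,3,4,5,6,7,8}→105  {2,3,4,5,6,7,8}→42
  placing 0:u first → 168 extensions
  placing 1:a first → 168 extensions
  placing 2:b first → 420 extensions
total linear extensions = 756

756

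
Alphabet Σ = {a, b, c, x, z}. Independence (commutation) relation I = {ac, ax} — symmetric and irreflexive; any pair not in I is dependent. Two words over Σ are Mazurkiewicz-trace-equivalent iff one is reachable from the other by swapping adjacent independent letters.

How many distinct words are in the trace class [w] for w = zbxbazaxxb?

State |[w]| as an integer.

0(z) covers ∅
1(b) covers 0:z
2(x) covers 1:b
3(b) covers 2:x
4(a) covers 3:b
5(z) covers 4:a
6(a) covers 5:z
7(x) covers 5:z
8(x) covers 7:x
9(b) covers 6:a, 8:x
floor of heap: 0:z
completions by unplaced set U, small U first (add the entries for U minus each lowest piece of U):
  |U|=1: {9}:1
  |U|=2: {6,9}:1  {8,9}:1
  |U|=3: {6,8,9}:2  {7,8,9}:1
  |U|=4: {6,7,8,9}:3
  |U|=5: {5,6,7,8,9}:3
  |U|=6: {4,5,6,7,8,9}:3
  |U|=7: {3,4,5,6,7,8,9}:3
  |U|=8: {2,3,4,5,6,7,8,9}:3
  start at 0(z): 3

3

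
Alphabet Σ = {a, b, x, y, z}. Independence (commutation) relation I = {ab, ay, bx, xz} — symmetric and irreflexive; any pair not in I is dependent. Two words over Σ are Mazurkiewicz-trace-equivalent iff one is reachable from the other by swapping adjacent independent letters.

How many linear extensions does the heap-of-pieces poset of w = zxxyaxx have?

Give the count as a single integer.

piece 0:z — minimal
piece 1:x — minimal
piece 2:x rests on {1:x}
piece 3:y rests on {0:z, 2:x}
piece 4:a rests on {0:z, 2:x}
piece 5:x rests on {3:y, 4:a}
piece 6:x rests on {5:x}
minimal pieces: {0:z, 1:x}
ways to finish when only these pieces remain (= sum over removing one remaining piece with nothing left below it):
  1 left: {6}→1
  2 left: {5,6}→1
  3 left: {3,5,6}→1  {4,5,6}→1
  4 left: {3,4,5,6}→2
  5 left: {0,3,4,5,6}→2  {2,3,4,5,6}→2
  placing 0:z first → 2 extensions
  placing 1:x first → 4 extensions
total linear extensions = 6

6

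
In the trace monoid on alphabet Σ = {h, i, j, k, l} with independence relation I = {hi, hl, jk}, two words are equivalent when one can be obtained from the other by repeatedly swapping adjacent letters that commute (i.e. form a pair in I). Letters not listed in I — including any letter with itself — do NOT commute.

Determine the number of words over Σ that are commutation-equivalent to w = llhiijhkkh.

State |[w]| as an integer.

5

0(l) covers ∅
1(l) covers 0:l
2(h) covers ∅
3(i) covers 1:l
4(i) covers 3:i
5(j) covers 2:h, 4:i
6(h) covers 5:j
7(k) covers 6:h
8(k) covers 7:k
9(h) covers 8:k
floor of heap: 0:l, 2:h
completions by unplaced set U, small U first (add the entries for U minus each lowest piece of U):
  |U|=1: {9}:1
  |U|=2: {8,9}:1
  |U|=3: {7,8,9}:1
  |U|=4: {6,7,8,9}:1
  |U|=5: {5,6,7,8,9}:1
  |U|=6: {2,5,6,7,8,9}:1  {4,5,6,7,8,9}:1
  |U|=7: {2,4,5,6,7,8,9}:2  {3,4,5,6,7,8,9}:1
  |U|=8: {1,3,4,5,6,7,8,9}:1  {2,3,4,5,6,7,8,9}:3
  start at 0(l): 4
  start at 2(h): 1
sum over floor = 5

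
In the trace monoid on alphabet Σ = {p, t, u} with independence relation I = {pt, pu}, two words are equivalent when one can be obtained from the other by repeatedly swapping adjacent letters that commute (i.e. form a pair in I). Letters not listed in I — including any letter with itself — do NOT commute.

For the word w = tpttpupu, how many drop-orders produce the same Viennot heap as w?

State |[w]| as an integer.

piece 0:t — minimal
piece 1:p — minimal
piece 2:t rests on {0:t}
piece 3:t rests on {2:t}
piece 4:p rests on {1:p}
piece 5:u rests on {3:t}
piece 6:p rests on {4:p}
piece 7:u rests on {5:u}
minimal pieces: {0:t, 1:p}
ways to finish when only these pieces remain (= sum over removing one remaining piece with nothing left below it):
  1 left: {6}→1  {7}→1
  2 left: {4,6}→1  {5,7}→1  {6,7}→2
  3 left: {1,4,6}→1  {3,5,7}→1  {4,6,7}→3  {5,6,7}→3
  4 left: {1,4,6,7}→4  {2,3,5,7}→1  {3,5,6,7}→4  {4,5,6,7}→6
  5 left: {0,2,3,5,7}→1  {1,4,5,6,7}→10  {2,3,5,6,7}→5  {3,4,5,6,7}→10
  6 left: {0,2,3,5,6,7}→6  {1,3,4,5,6,7}→20  {2,3,4,5,6,7}→15
  placing 0:t first → 35 extensions
  placing 1:p first → 21 extensions
total linear extensions = 56

56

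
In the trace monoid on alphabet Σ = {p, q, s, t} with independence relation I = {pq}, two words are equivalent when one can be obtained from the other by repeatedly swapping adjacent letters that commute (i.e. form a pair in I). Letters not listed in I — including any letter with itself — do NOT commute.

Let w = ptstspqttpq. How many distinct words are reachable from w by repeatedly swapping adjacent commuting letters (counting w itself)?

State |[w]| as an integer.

drop 0:p onto floor
drop 1:t onto {0:p}
drop 2:s onto {1:t}
drop 3:t onto {2:s}
drop 4:s onto {3:t}
drop 5:p onto {4:s}
drop 6:q onto {4:s}
drop 7:t onto {5:p, 6:q}
drop 8:t onto {7:t}
drop 9:p onto {8:t}
drop 10:q onto {8:t}
ground layer = {0:p}
drop-orders for the pieces not yet dropped (sum over which currently-grounded one goes next):
  1 to go: {9} 1  {10} 1
  2 to go: {9,10} 2
  3 to go: {8,9,10} 2
  4 to go: {7,8,9,10} 2
  5 to go: {5,7,8,9,10} 2  {6,7,8,9,10} 2
  6 to go: {5,6,7,8,9,10} 4
  7 to go: {4,5,6,7,8,9,10} 4
  8 to go: {3,4,5,6,7,8,9,10} 4
  9 to go: {2,3,4,5,6,7,8,9,10} 4
  if 0:p drops first: 4 orders

4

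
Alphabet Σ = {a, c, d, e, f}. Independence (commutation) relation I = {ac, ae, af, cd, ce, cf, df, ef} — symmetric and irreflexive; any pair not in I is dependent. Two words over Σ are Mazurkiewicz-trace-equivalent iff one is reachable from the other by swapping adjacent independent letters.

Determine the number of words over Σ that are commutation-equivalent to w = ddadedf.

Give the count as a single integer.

#0=d has no predecessor
#1=d depends on [0:d]
#2=a depends on [1:d]
#3=d depends on [2:a]
#4=e depends on [3:d]
#5=d depends on [4:e]
#6=f has no predecessor
sources: [0:d, 6:f]
N(rest) = Σ N(rest − s) over sources s of rest; N(one piece) = 1:
  size 1 → [5]=1  [6]=1
  size 2 → [4,5]=1  [5,6]=2
  size 3 → [3,4,5]=1  [4,5,6]=3
  size 4 → [2,3,4,5]=1  [3,4,5,6]=4
  size 5 → [1,2,3,4,5]=1  [2,3,4,5,6]=5
  first=0(d) contributes 6
  first=6(f) contributes 1
|[w]| = 7

7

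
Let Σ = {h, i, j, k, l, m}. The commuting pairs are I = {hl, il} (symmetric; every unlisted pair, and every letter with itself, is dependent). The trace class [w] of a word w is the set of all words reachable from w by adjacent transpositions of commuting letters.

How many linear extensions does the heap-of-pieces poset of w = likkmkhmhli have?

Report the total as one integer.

6

0(l) covers ∅
1(i) covers ∅
2(k) covers 0:l, 1:i
3(k) covers 2:k
4(m) covers 3:k
5(k) covers 4:m
6(h) covers 5:k
7(m) covers 6:h
8(h) covers 7:m
9(l) covers 7:m
10(i) covers 8:h
floor of heap: 0:l, 1:i
completions by unplaced set U, small U first (add the entries for U minus each lowest piece of U):
  |U|=1: {9}:1  {10}:1
  |U|=2: {8,10}:1  {9,10}:2
  |U|=3: {8,9,10}:3
  |U|=4: {7,8,9,10}:3
  |U|=5: {6,7,8,9,10}:3
  |U|=6: {5,6,7,8,9,10}:3
  |U|=7: {4,5,6,7,8,9,10}:3
  |U|=8: {3,4,5,6,7,8,9,10}:3
  |U|=9: {2,3,4,5,6,7,8,9,10}:3
  start at 0(l): 3
  start at 1(i): 3
sum over floor = 6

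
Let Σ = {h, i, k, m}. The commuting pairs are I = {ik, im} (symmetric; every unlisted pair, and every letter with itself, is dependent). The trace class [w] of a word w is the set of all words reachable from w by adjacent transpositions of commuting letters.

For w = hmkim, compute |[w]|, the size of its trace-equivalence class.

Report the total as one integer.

4

piece 0:h — minimal
piece 1:m rests on {0:h}
piece 2:k rests on {1:m}
piece 3:i rests on {0:h}
piece 4:m rests on {2:k}
minimal pieces: {0:h}
ways to finish when only these pieces remain (= sum over removing one remaining piece with nothing left below it):
  1 left: {3}→1  {4}→1
  2 left: {2,4}→1  {3,4}→2
  3 left: {1,2,4}→1  {2,3,4}→3
  placing 0:h first → 4 extensions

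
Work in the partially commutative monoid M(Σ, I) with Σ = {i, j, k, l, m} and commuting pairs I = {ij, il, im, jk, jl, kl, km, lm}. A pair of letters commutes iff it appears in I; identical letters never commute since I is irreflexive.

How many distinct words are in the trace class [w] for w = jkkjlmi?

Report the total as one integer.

drop 0:j onto floor
drop 1:k onto floor
drop 2:k onto {1:k}
drop 3:j onto {0:j}
drop 4:l onto floor
drop 5:m onto {3:j}
drop 6:i onto {2:k}
ground layer = {0:j, 1:k, 4:l}
drop-orders for the pieces not yet dropped (sum over which currently-grounded one goes next):
  1 to go: {4} 1  {5} 1  {6} 1
  2 to go: {2,6} 1  {3,5} 1  {4,5} 2  {4,6} 2  {5,6} 2
  3 to go: {0,3,5} 1  {1,2,6} 1  {2,4,6} 3  {2,5,6} 3  {3,4,5} 3  {3,5,6} 3  {4,5,6} 6
  4 to go: {0,3,4,5} 4  {0,3,5,6} 4  {1,2,4,6} 4  {1,2,5,6} 4  {2,3,5,6} 6  {2,4,5,6} 12  {3,4,5,6} 12
  5 to go: {0,2,3,5,6} 10  {0,3,4,5,6} 20  {1,2,3,5,6} 10  {1,2,4,5,6} 20  {2,3,4,5,6} 30
  if 0:j drops first: 60 orders
  if 1:k drops first: 60 orders
  if 4:l drops first: 20 orders
heap linearizations: 140

140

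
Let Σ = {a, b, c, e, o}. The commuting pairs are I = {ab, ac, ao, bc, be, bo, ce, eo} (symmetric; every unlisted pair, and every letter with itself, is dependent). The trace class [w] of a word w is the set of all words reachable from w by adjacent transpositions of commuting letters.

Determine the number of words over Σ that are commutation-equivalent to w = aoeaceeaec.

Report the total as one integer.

0(a) covers ∅
1(o) covers ∅
2(e) covers 0:a
3(a) covers 2:e
4(c) covers 1:o
5(e) covers 3:a
6(e) covers 5:e
7(a) covers 6:e
8(e) covers 7:a
9(c) covers 4:c
floor of heap: 0:a, 1:o
completions by unplaced set U, small U first (add the entries for U minus each lowest piece of U):
  |U|=1: {8}:1  {9}:1
  |U|=2: {4,9}:1  {7,8}:1  {8,9}:2
  |U|=3: {1,4,9}:1  {4,8,9}:3  {6,7,8}:1  {7,8,9}:3
  |U|=4: {1,4,8,9}:4  {4,7,8,9}:6  {5,6,7,8}:1  {6,7,8,9}:4
  |U|=5: {1,4,7,8,9}:10  {3,5,6,7,8}:1  {4,6,7,8,9}:10  {5,6,7,8,9}:5
  |U|=6: {1,4,6,7,8,9}:20  {2,3,5,6,7,8}:1  {3,5,6,7,8,9}:6  {4,5,6,7,8,9}:15
  |U|=7: {0,2,3,5,6,7,8}:1  {1,4,5,6,7,8,9}:35  {2,3,5,6,7,8,9}:7  {3,4,5,6,7,8,9}:21
  |U|=8: {0,2,3,5,6,7,8,9}:8  {1,3,4,5,6,7,8,9}:56  {2,3,4,5,6,7,8,9}:28
  start at 0(a): 84
  start at 1(o): 36
sum over floor = 120

120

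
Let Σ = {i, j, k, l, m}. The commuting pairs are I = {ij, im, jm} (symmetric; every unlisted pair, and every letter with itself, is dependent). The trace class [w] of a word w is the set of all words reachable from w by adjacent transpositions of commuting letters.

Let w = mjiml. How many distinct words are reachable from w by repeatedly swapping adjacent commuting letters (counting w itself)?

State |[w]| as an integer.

piece 0:m — minimal
piece 1:j — minimal
piece 2:i — minimal
piece 3:m rests on {0:m}
piece 4:l rests on {1:j, 2:i, 3:m}
minimal pieces: {0:m, 1:j, 2:i}
ways to finish when only these pieces remain (= sum over removing one remaining piece with nothing left below it):
  1 left: {4}→1
  2 left: {1,4}→1  {2,4}→1  {3,4}→1
  3 left: {0,3,4}→1  {1,2,4}→2  {1,3,4}→2  {2,3,4}→2
  placing 0:m first → 6 extensions
  placing 1:j first → 3 extensions
  placing 2:i first → 3 extensions
total linear extensions = 12

12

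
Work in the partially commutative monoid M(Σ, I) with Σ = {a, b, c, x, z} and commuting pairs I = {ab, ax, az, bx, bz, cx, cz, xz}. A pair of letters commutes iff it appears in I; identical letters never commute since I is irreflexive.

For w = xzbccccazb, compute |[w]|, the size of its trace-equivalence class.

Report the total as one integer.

piece 0:x — minimal
piece 1:z — minimal
piece 2:b — minimal
piece 3:c rests on {2:b}
piece 4:c rests on {3:c}
piece 5:c rests on {4:c}
piece 6:c rests on {5:c}
piece 7:a rests on {6:c}
piece 8:z rests on {1:z}
piece 9:b rests on {6:c}
minimal pieces: {0:x, 1:z, 2:b}
ways to finish when only these pieces remain (= sum over removing one remaining piece with nothing left below it):
  1 left: {0}→1  {7}→1  {8}→1  {9}→1
  2 left: {0,7}→2  {0,8}→2  {0,9}→2  {1,8}→1  {7,8}→2  {7,9}→2  {8,9}→2
  3 left: {0,1,8}→3  {0,7,8}→6  {0,7,9}→6  {0,8,9}→6  {1,7,8}→3  {1,8,9}→3  {6,7,9}→2  {7,8,9}→6
  4 left: {0,1,7,8}→12  {0,1,8,9}→12  {0,6,7,9}→8  {0,7,8,9}→24  {1,7,8,9}→12  {5,6,7,9}→2  {6,7,8,9}→8
  5 left: {0,1,7,8,9}→60  {0,5,6,7,9}→10  {0,6,7,8,9}→40  {1,6,7,8,9}→20  {4,5,6,7,9}→2  {5,6,7,8,9}→10
  6 left: {0,1,6,7,8,9}→120  {0,4,5,6,7,9}→12  {0,5,6,7,8,9}→60  {1,5,6,7,8,9}→30  {3,4,5,6,7,9}→2  {4,5,6,7,8,9}→12
  7 left: {0,1,5,6,7,8,9}→210  {0,3,4,5,6,7,9}→14  {0,4,5,6,7,8,9}→84  {1,4,5,6,7,8,9}→42  {2,3,4,5,6,7,9}→2  {3,4,5,6,7,8,9}→14
  8 left: {0,1,4,5,6,7,8,9}→336  {0,2,3,4,5,6,7,9}→16  {0,3,4,5,6,7,8,9}→112  {1,3,4,5,6,7,8,9}→56  {2,3,4,5,6,7,8,9}→16
  placing 0:x first → 72 extensions
  placing 1:z first → 144 extensions
  placing 2:b first → 504 extensions
total linear extensions = 720

720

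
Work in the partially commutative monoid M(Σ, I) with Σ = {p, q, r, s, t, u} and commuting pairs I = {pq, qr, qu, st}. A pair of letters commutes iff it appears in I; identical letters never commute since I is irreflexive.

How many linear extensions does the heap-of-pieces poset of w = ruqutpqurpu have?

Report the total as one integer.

24

drop 0:r onto floor
drop 1:u onto {0:r}
drop 2:q onto floor
drop 3:u onto {1:u}
drop 4:t onto {2:q, 3:u}
drop 5:p onto {4:t}
drop 6:q onto {4:t}
drop 7:u onto {5:p}
drop 8:r onto {7:u}
drop 9:p onto {8:r}
drop 10:u onto {9:p}
ground layer = {0:r, 2:q}
drop-orders for the pieces not yet dropped (sum over which currently-grounded one goes next):
  1 to go: {6} 1  {10} 1
  2 to go: {6,10} 2  {9,10} 1
  3 to go: {6,9,10} 3  {8,9,10} 1
  4 to go: {6,8,9,10} 4  {7,8,9,10} 1
  5 to go: {5,7,8,9,10} 1  {6,7,8,9,10} 5
  6 to go: {5,6,7,8,9,10} 6
  7 to go: {4,5,6,7,8,9,10} 6
  8 to go: {2,4,5,6,7,8,9,10} 6  {3,4,5,6,7,8,9,10} 6
  9 to go: {1,3,4,5,6,7,8,9,10} 6  {2,3,4,5,6,7,8,9,10} 12
  if 0:r drops first: 18 orders
  if 2:q drops first: 6 orders
heap linearizations: 24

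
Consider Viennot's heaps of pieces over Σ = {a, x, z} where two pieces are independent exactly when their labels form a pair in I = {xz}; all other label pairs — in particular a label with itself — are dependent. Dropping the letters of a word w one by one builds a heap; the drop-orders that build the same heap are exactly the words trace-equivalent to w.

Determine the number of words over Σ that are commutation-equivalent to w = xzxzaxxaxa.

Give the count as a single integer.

6

drop 0:x onto floor
drop 1:z onto floor
drop 2:x onto {0:x}
drop 3:z onto {1:z}
drop 4:a onto {2:x, 3:z}
drop 5:x onto {4:a}
drop 6:x onto {5:x}
drop 7:a onto {6:x}
drop 8:x onto {7:a}
drop 9:a onto {8:x}
ground layer = {0:x, 1:z}
drop-orders for the pieces not yet dropped (sum over which currently-grounded one goes next):
  1 to go: {9} 1
  2 to go: {8,9} 1
  3 to go: {7,8,9} 1
  4 to go: {6,7,8,9} 1
  5 to go: {5,6,7,8,9} 1
  6 to go: {4,5,6,7,8,9} 1
  7 to go: {2,4,5,6,7,8,9} 1  {3,4,5,6,7,8,9} 1
  8 to go: {0,2,4,5,6,7,8,9} 1  {1,3,4,5,6,7,8,9} 1  {2,3,4,5,6,7,8,9} 2
  if 0:x drops first: 3 orders
  if 1:z drops first: 3 orders
heap linearizations: 6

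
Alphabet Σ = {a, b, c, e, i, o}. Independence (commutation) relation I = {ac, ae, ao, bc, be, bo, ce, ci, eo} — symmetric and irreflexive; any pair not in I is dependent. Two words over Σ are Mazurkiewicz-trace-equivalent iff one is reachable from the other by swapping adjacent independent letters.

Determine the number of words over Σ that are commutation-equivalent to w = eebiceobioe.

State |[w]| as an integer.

216

0(e) covers ∅
1(e) covers 0:e
2(b) covers ∅
3(i) covers 1:e, 2:b
4(c) covers ∅
5(e) covers 3:i
6(o) covers 3:i, 4:c
7(b) covers 3:i
8(i) covers 5:e, 6:o, 7:b
9(o) covers 8:i
10(e) covers 8:i
floor of heap: 0:e, 2:b, 4:c
completions by unplaced set U, small U first (add the entries for U minus each lowest piece of U):
  |U|=1: {9}:1  {10}:1
  |U|=2: {9,10}:2
  |U|=3: {8,9,10}:2
  |U|=4: {5,8,9,10}:2  {6,8,9,10}:2  {7,8,9,10}:2
  |U|=5: {4,6,8,9,10}:2  {5,6,8,9,10}:4  {5,7,8,9,10}:4  {6,7,8,9,10}:4
  |U|=6: {4,5,6,8,9,10}:6  {4,6,7,8,9,10}:6  {5,6,7,8,9,10}:12
  |U|=7: {3,5,6,7,8,9,10}:12  {4,5,6,7,8,9,10}:24
  |U|=8: {1,3,5,6,7,8,9,10}:12  {2,3,5,6,7,8,9,10}:12  {3,4,5,6,7,8,9,10}:36
  |U|=9: {0,1,3,5,6,7,8,9,10}:12  {1,2,3,5,6,7,8,9,10}:24  {1,3,4,5,6,7,8,9,10}:48  {2,3,4,5,6,7,8,9,10}:48
  start at 0(e): 120
  start at 2(b): 60
  start at 4(c): 36
sum over floor = 216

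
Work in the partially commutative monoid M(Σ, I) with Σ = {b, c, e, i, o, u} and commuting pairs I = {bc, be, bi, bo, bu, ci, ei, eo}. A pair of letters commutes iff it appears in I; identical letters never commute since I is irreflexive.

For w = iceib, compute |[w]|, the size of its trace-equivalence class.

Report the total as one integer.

30

#0=i has no predecessor
#1=c has no predecessor
#2=e depends on [1:c]
#3=i depends on [0:i]
#4=b has no predecessor
sources: [0:i, 1:c, 4:b]
N(rest) = Σ N(rest − s) over sources s of rest; N(one piece) = 1:
  size 1 → [2]=1  [3]=1  [4]=1
  size 2 → [0,3]=1  [1,2]=1  [2,3]=2  [2,4]=2  [3,4]=2
  size 3 → [0,2,3]=3  [0,3,4]=3  [1,2,3]=3  [1,2,4]=3  [2,3,4]=6
  first=0(i) contributes 12
  first=1(c) contributes 12
  first=4(b) contributes 6
|[w]| = 30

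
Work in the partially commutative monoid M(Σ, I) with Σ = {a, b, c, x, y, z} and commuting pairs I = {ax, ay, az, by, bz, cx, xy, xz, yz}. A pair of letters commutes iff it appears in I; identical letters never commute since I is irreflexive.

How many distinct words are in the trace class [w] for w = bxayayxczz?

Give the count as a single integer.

#0=b has no predecessor
#1=x depends on [0:b]
#2=a depends on [0:b]
#3=y has no predecessor
#4=a depends on [2:a]
#5=y depends on [3:y]
#6=x depends on [1:x]
#7=c depends on [4:a, 5:y]
#8=z depends on [7:c]
#9=z depends on [8:z]
sources: [0:b, 3:y]
N(rest) = Σ N(rest − s) over sources s of rest; N(one piece) = 1:
  size 1 → [6]=1  [9]=1
  size 2 → [1,6]=1  [6,9]=2  [8,9]=1
  size 3 → [1,6,9]=3  [6,8,9]=3  [7,8,9]=1
  size 4 → [1,6,8,9]=6  [4,7,8,9]=1  [5,7,8,9]=1  [6,7,8,9]=4
  size 5 → [1,6,7,8,9]=10  [2,4,7,8,9]=1  [3,5,7,8,9]=1  [4,5,7,8,9]=2  [4,6,7,8,9]=5  [5,6,7,8,9]=5
  size 6 → [1,4,6,7,8,9]=15  [1,5,6,7,8,9]=15  [2,4,5,7,8,9]=3  [2,4,6,7,8,9]=6  [3,4,5,7,8,9]=3  [3,5,6,7,8,9]=6  [4,5,6,7,8,9]=12
  size 7 → [1,2,4,6,7,8,9]=21  [1,3,5,6,7,8,9]=21  [1,4,5,6,7,8,9]=42  [2,3,4,5,7,8,9]=6  [2,4,5,6,7,8,9]=21  [3,4,5,6,7,8,9]=21
  size 8 → [0,1,2,4,6,7,8,9]=21  [1,2,4,5,6,7,8,9]=84  [1,3,4,5,6,7,8,9]=84  [2,3,4,5,6,7,8,9]=48
  first=0(b) contributes 216
  first=3(y) contributes 105
|[w]| = 321

321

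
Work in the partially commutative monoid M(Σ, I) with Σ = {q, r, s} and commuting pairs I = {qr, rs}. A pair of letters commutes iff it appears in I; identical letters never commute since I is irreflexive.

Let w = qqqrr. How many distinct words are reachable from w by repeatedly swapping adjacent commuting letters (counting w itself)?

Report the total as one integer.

10

#0=q has no predecessor
#1=q depends on [0:q]
#2=q depends on [1:q]
#3=r has no predecessor
#4=r depends on [3:r]
sources: [0:q, 3:r]
N(rest) = Σ N(rest − s) over sources s of rest; N(one piece) = 1:
  size 1 → [2]=1  [4]=1
  size 2 → [1,2]=1  [2,4]=2  [3,4]=1
  size 3 → [0,1,2]=1  [1,2,4]=3  [2,3,4]=3
  first=0(q) contributes 6
  first=3(r) contributes 4
|[w]| = 10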